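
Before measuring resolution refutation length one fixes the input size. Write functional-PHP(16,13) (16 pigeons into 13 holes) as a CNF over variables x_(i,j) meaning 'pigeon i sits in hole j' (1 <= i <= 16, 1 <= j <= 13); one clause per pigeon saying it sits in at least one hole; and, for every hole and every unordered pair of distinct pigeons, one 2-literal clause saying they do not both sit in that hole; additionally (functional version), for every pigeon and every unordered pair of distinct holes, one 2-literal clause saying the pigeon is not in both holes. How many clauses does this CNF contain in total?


functional-PHP(16,13): 16 pigeons, 13 holes, 16*13 = 208 variables.
- pigeon clauses: one per pigeon -> 16 clauses
- hole clauses: 13 holes * C(16,2) = 13 * 120 -> 1560 clauses
- functional clauses: 16 pigeons * C(13,2) = 16 * 78 -> 1248 clauses
Total clauses = 16 + 1560 + 1248 = 2824

2824


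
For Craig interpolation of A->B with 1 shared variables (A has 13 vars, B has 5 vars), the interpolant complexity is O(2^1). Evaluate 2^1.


Shared atoms = 1
Craig interpolant size bound = 2^1
= 2

2


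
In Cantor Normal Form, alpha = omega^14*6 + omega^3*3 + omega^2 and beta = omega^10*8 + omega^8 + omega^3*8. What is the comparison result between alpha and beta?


Compare term by term from highest exponent:
alpha = omega^14*6 + omega^3*3 + omega^2
beta = omega^10*8 + omega^8 + omega^3*8
Term 1: alpha has omega^14*6, beta has omega^10*8
Term 2: alpha has omega^3*3, beta has omega^8*1
Term 3: alpha has omega^2*1, beta has omega^3*8
Result: alpha > beta

alpha > beta


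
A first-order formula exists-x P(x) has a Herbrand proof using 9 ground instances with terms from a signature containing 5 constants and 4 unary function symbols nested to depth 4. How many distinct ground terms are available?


Herbrand terms by depth:
Depth 0: 5 constants
Depth 1: 20 new terms (running total: 25)
Depth 2: 80 new terms (running total: 105)
Depth 3: 320 new terms (running total: 425)
Depth 4: 1280 new terms (running total: 1705)
Total distinct ground terms = 1705

1705


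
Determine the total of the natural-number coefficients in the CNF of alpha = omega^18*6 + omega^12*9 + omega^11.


CNF: omega^18*6 + omega^12*9 + omega^11
Coefficients: 6 + 9 + 1 = 16

16


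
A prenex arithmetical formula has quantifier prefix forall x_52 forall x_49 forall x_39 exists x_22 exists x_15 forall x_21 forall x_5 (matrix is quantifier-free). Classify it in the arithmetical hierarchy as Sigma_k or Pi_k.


Leading quantifier is forall, so the class is Pi.
Number of quantifier blocks = alternations + 1 = 2 + 1 = 3.
Classification: Pi_3

Pi_3


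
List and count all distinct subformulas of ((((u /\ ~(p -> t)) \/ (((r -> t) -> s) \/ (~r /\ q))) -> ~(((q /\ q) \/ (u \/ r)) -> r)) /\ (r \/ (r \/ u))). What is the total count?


Formula: ((((u /\ ~(p -> t)) \/ (((r -> t) -> s) \/ (~r /\ q))) -> ~(((q /\ q) \/ (u \/ r)) -> r)) /\ (r \/ (r \/ u)))
Subformulas found:
  1. r
  2. u
  3. q
  4. s
  5. t
  6. p
  7. ~r
  8. (q /\ q)
  9. (p -> t)
  10. (r \/ u)
  11. (r -> t)
  12. (u \/ r)
  13. ~(p -> t)
  14. (~r /\ q)
  15. (r \/ (r \/ u))
  16. ((r -> t) -> s)
  17. (u /\ ~(p -> t))
  18. ((q /\ q) \/ (u \/ r))
  19. (((q /\ q) \/ (u \/ r)) -> r)
  20. (((r -> t) -> s) \/ (~r /\ q))
  21. ~(((q /\ q) \/ (u \/ r)) -> r)
  22. ((u /\ ~(p -> t)) \/ (((r -> t) -> s) \/ (~r /\ q)))
  23. (((u /\ ~(p -> t)) \/ (((r -> t) -> s) \/ (~r /\ q))) -> ~(((q /\ q) \/ (u \/ r)) -> r))
  24. ((((u /\ ~(p -> t)) \/ (((r -> t) -> s) \/ (~r /\ q))) -> ~(((q /\ q) \/ (u \/ r)) -> r)) /\ (r \/ (r \/ u)))
Total distinct subformulas = 24

24


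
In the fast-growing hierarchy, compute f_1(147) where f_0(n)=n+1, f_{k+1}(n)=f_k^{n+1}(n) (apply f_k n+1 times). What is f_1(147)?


f_1(147) = f_0^148(147)
f_0 adds 1 each time, applied 148 times.
f_1(147) = 147 + 148 = 295

295


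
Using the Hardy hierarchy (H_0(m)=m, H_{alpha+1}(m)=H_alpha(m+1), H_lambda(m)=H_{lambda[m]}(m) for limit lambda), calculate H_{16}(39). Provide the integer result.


H_16(39):
For finite ordinals k, H_k(n) = n + k (each successor step adds 1).
H_16(39) = 39 + 16 = 55

55


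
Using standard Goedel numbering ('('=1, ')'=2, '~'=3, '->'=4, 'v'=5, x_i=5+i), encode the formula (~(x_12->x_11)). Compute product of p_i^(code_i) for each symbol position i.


Formula: (~(x_12->x_11))
Symbol codes: [1, 3, 1, 17, 4, 16, 2, 2]
Primes: [2, 3, 5, 7, 11, 13, 17, 19]
p_1^1 = 2^1 = 2
p_2^3 = 3^3 = 27
p_3^1 = 5^1 = 5
p_4^17 = 7^17 = 232630513987207
p_5^4 = 11^4 = 14641
p_6^16 = 13^16 = 665416609183179841
p_7^2 = 17^2 = 289
p_8^2 = 19^2 = 361
Product = 63841027262212717445892416426460309114902610

63841027262212717445892416426460309114902610


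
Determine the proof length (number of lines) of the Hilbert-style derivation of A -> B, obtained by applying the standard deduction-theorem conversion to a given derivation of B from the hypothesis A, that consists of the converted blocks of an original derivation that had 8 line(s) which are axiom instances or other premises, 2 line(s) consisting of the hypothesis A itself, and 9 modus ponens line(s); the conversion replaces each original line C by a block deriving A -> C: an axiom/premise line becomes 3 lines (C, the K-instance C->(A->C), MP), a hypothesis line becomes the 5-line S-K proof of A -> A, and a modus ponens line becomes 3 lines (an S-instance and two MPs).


Deduction-theorem conversion, block by block:
- 8 axiom/premise lines -> 3 lines each = 24
- 2 hypothesis lines -> 5 lines each (identity proof A->A) = 10
- 9 MP lines -> 3 lines each (S-instance, MP, MP) = 27
Total = 24 + 10 + 27 = 61 lines.

61


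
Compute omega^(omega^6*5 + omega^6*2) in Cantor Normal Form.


omega^(omega^6*5 + omega^6*2):
Both terms of the exponent have the same exponent 6, so they merge: omega^6*5 + omega^6*2 = omega^6*(5+2) = omega^6*7.
omega raised to a CNF ordinal is a single CNF term: Result = omega^(omega^6*7)

omega^(omega^6*7)


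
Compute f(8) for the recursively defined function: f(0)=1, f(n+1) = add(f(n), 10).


f(0) = 1
f(1) = add(f(0), 10) = add(1, 10) = 11
f(2) = add(f(1), 10) = add(11, 10) = 21
f(3) = add(f(2), 10) = add(21, 10) = 31
f(4) = add(f(3), 10) = add(31, 10) = 41
f(5) = add(f(4), 10) = add(41, 10) = 51
f(6) = add(f(5), 10) = add(51, 10) = 61
f(7) = add(f(6), 10) = add(61, 10) = 71
f(8) = add(f(7), 10) = add(71, 10) = 81


81


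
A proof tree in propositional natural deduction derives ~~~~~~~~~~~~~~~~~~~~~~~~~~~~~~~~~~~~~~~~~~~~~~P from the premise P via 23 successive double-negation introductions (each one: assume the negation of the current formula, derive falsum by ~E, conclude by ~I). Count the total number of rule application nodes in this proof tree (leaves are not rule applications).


Each double-negation introduction (from C infer ~~C) uses 2 inference nodes: one ~E (C and ~C give falsum) and one ~I (discharge ~C).
23 double negations = 23 * 2 = 46 inference nodes.

46


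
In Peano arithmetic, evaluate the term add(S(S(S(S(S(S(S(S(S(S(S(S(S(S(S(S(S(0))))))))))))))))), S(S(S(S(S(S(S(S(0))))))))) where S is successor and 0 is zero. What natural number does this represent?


add(S^17(0), S^8(0)):
S^17(0) = 17
S^8(0) = 8
17 + 8 = 25

25


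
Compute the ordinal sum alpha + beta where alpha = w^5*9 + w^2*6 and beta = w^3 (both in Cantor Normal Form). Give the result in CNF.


Ordinal addition (w^5*9 + w^2*6) + w^3:
alpha's leading term has exponent 5 > beta's exponent 3, so it survives.
alpha's tail term has exponent 2 < beta's exponent 3, so it is absorbed by beta.
In ordinal addition, any term followed by a strictly larger-exponent term is absorbed.
Result = w^5*9 + w^3

w^5*9 + w^3


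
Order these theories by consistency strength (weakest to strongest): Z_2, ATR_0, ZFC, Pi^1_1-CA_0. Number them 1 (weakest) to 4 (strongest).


Ordering by consistency strength:
1. ATR_0
2. Pi^1_1-CA_0
3. Z_2
4. ZFC


Z_2=3, ATR_0=1, ZFC=4, Pi^1_1-CA_0=2


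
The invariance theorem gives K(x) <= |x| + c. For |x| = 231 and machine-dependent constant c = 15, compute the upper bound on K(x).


K(x) <= |x| + c = 231 + 15 = 246

246


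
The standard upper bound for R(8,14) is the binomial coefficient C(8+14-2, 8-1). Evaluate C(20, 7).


R(8,14) <= C(8+14-2, 8-1) = C(20, 7)
C(20, 7) = 20! / (7! * 13!)
= 77520

77520


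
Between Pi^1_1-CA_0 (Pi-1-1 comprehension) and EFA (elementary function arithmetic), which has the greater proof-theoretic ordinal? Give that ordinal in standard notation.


Proof-theoretic ordinal of Pi^1_1-CA_0 (Pi-1-1 comprehension): psi_0(Omega_omega)
Proof-theoretic ordinal of EFA (elementary function arithmetic): omega^3
Comparing: omega^3 < psi_0(Omega_omega).
The larger ordinal is psi_0(Omega_omega) (from Pi^1_1-CA_0 (Pi-1-1 comprehension)).

psi_0(Omega_omega)


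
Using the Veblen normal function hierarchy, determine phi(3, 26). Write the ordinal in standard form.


phi(3, 26):
phi(3, beta) = eta_beta (the beta-th eta number, fixed point of zeta).
phi(3, 26) = eta_26

eta_26


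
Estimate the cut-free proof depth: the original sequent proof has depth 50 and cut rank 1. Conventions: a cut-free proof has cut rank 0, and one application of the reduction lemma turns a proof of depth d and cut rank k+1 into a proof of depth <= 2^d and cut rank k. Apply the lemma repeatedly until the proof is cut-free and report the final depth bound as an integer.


Each rank reduction sends depth d to at most 2^d; cut rank r needs r reductions.
2_0(50) = 50
2_1(50) = 2^50 = 1125899906842624
Cut-free depth bound = 1125899906842624

1125899906842624


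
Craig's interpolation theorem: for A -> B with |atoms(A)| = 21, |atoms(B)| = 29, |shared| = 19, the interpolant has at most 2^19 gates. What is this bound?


Shared atoms = 19
Craig interpolant size bound = 2^19
= 524288

524288


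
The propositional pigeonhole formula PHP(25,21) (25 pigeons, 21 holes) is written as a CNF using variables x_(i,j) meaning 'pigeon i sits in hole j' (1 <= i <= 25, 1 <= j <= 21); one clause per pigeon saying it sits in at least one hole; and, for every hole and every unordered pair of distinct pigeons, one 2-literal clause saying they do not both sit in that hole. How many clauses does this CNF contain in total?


PHP(25,21): 25 pigeons, 21 holes, 25*21 = 525 variables.
- pigeon clauses: one per pigeon -> 25 clauses
- hole clauses: 21 holes * C(25,2) = 21 * 300 -> 6300 clauses
Total clauses = 25 + 6300 = 6325

6325


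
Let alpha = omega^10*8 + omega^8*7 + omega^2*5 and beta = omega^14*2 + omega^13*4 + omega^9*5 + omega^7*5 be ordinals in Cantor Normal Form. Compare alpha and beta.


Compare term by term from highest exponent:
alpha = omega^10*8 + omega^8*7 + omega^2*5
beta = omega^14*2 + omega^13*4 + omega^9*5 + omega^7*5
Term 1: alpha has omega^10*8, beta has omega^14*2
Term 2: alpha has omega^8*7, beta has omega^13*4
Term 3: alpha has omega^2*5, beta has omega^9*5
Term 4: alpha has omega^0*0, beta has omega^7*5
Result: alpha < beta

alpha < beta


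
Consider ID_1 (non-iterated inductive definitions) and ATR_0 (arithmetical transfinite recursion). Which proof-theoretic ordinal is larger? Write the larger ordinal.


Proof-theoretic ordinal of ID_1 (non-iterated inductive definitions): psi_0(epsilon_{Omega+1})
Proof-theoretic ordinal of ATR_0 (arithmetical transfinite recursion): Gamma_0
Comparing: Gamma_0 < psi_0(epsilon_{Omega+1}).
The larger ordinal is psi_0(epsilon_{Omega+1}) (from ID_1 (non-iterated inductive definitions)).

psi_0(epsilon_{Omega+1})


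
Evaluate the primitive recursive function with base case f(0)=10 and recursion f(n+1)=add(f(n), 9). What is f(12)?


f(0) = 10
f(1) = add(f(0), 9) = add(10, 9) = 19
f(2) = add(f(1), 9) = add(19, 9) = 28
f(3) = add(f(2), 9) = add(28, 9) = 37
f(4) = add(f(3), 9) = add(37, 9) = 46
f(5) = add(f(4), 9) = add(46, 9) = 55
f(6) = add(f(5), 9) = add(55, 9) = 64
f(7) = add(f(6), 9) = add(64, 9) = 73
f(8) = add(f(7), 9) = add(73, 9) = 82
f(9) = add(f(8), 9) = add(82, 9) = 91
f(10) = add(f(9), 9) = add(91, 9) = 100
f(11) = add(f(10), 9) = add(100, 9) = 109
f(12) = add(f(11), 9) = add(109, 9) = 118


118


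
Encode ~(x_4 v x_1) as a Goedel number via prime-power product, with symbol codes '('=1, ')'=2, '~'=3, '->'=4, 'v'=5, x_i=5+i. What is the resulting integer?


Formula: ~(x_4 v x_1)
Symbol codes: [3, 1, 9, 5, 6, 2]
Primes: [2, 3, 5, 7, 11, 13]
p_1^3 = 2^3 = 8
p_2^1 = 3^1 = 3
p_3^9 = 5^9 = 1953125
p_4^5 = 7^5 = 16807
p_5^6 = 11^6 = 1771561
p_6^2 = 13^2 = 169
Product = 235870863181078125000

235870863181078125000


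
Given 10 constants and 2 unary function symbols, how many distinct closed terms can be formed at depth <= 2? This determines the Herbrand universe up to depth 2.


Herbrand terms by depth:
Depth 0: 10 constants
Depth 1: 20 new terms (running total: 30)
Depth 2: 40 new terms (running total: 70)
Total distinct ground terms = 70

70


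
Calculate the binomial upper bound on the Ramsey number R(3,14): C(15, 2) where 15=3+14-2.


R(3,14) <= C(3+14-2, 3-1) = C(15, 2)
C(15, 2) = 15! / (2! * 13!)
= 105

105


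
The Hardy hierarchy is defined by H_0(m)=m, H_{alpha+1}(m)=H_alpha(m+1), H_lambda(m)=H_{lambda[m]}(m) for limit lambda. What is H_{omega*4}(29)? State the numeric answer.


H_{omega*4}(29):
For the Hardy hierarchy, H_{omega*k}(n) = 2^k * n.
2^4 = 16.
16 * 29 = 464

464


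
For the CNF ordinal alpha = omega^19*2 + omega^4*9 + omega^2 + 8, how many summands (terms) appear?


CNF: omega^19*2 + omega^4*9 + omega^2 + 8
Count the summands separated by '+':
  term 1: omega^19*2
  term 2: omega^4*9
  term 3: omega^2
  term 4: 8
Total terms = 4

4


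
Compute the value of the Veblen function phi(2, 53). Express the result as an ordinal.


phi(2, 53):
phi(2, beta) = zeta_beta (the beta-th zeta number, fixed point of epsilon).
phi(2, 53) = zeta_53

zeta_53


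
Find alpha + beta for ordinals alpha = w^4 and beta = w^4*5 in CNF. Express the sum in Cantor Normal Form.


Ordinal addition w^4 + w^4*5:
Both terms have the same exponent 4.
w^e*c + w^e*d = w^e*(c+d).
Result = w^4*(1+5) = w^4*6

w^4*6


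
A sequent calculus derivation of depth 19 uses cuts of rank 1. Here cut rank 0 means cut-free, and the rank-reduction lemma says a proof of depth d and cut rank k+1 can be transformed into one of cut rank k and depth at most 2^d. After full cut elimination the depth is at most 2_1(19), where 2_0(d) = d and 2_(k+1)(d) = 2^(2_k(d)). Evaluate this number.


Each rank reduction sends depth d to at most 2^d; cut rank r needs r reductions.
2_0(19) = 19
2_1(19) = 2^19 = 524288
Cut-free depth bound = 524288

524288


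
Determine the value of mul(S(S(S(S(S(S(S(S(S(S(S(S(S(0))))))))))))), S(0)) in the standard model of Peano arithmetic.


mul(S^13(0), S^1(0)):
S^13(0) = 13
S^1(0) = 1
13 * 1 = 13

13


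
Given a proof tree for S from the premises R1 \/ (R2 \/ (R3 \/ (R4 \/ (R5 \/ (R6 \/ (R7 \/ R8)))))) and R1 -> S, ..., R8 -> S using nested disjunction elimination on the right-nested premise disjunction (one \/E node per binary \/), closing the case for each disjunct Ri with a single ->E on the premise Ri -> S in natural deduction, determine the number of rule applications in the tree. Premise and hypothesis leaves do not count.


The premise R1 \/ (R2 \/ (R3 \/ (R4 \/ (R5 \/ (R6 \/ (R7 \/ R8)))))) contains 8 disjuncts, hence 7 binary \/ connectives.
- Each binary \/ is eliminated once: 7 \/E nodes.
- Each of the 8 cases Ri derives S by one ->E with Ri -> S: 8 ->E nodes.
Total = 7 + 8 = 15

15


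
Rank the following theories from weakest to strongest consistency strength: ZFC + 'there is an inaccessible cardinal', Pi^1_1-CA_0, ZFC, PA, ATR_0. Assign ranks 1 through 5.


Ordering by consistency strength:
1. PA
2. ATR_0
3. Pi^1_1-CA_0
4. ZFC
5. ZFC + 'there is an inaccessible cardinal'


ZFC + 'there is an inaccessible cardinal'=5, Pi^1_1-CA_0=3, ZFC=4, PA=1, ATR_0=2


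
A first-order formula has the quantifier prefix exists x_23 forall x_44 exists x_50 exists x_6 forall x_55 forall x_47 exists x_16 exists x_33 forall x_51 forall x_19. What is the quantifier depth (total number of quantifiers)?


Quantifier prefix has 10 quantifier symbols.
Quantifier depth = 10

10


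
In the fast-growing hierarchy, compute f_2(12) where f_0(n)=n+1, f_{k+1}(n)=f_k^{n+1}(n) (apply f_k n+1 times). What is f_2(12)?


f_2(12) = f_1^13(12)
f_1(m) = 2m + 1.
Iterating: f_1^k(n) = 2^k*(n+1) - 1.
f_2(12) = 2^13*(12+1) - 1 = 8192*13 - 1 = 106495

106495


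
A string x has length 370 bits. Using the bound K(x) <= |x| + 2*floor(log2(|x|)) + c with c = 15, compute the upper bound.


floor(log2(370)) = 8
2 * 8 = 16
K(x) <= 370 + 16 + 15 = 401

401


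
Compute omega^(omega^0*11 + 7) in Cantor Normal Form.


omega^(omega^0*11 + 7):
omega^0 = 1, so the exponent is 11 + 7 = 18 (finite ordinal addition).
Result = omega^18, already a single CNF term.

omega^18


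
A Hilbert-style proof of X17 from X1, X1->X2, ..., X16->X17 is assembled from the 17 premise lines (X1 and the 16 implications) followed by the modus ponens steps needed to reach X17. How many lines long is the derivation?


We have 17 premise lines: X1 and 16 implications.
Each implication is detached once by MP, giving 16 MP lines.
17 premise lines + 16 MP lines = 33 total lines.

33


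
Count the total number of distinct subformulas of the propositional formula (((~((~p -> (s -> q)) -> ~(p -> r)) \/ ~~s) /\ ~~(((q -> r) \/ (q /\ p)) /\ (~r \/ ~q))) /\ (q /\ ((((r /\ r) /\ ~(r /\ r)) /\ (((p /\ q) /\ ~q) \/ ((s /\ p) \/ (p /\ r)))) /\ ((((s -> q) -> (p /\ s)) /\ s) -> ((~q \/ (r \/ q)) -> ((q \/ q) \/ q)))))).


Formula: (((~((~p -> (s -> q)) -> ~(p -> r)) \/ ~~s) /\ ~~(((q -> r) \/ (q /\ p)) /\ (~r \/ ~q))) /\ (q /\ ((((r /\ r) /\ ~(r /\ r)) /\ (((p /\ q) /\ ~q) \/ ((s /\ p) \/ (p /\ r)))) /\ ((((s -> q) -> (p /\ s)) /\ s) -> ((~q \/ (r \/ q)) -> ((q \/ q) \/ q))))))
Subformulas found:
  1. r
  2. p
  3. q
  4. s
  5. ~p
  6. ~s
  7. ~r
  8. ~q
  9. ~~s
  10. (q /\ p)
  11. (p /\ q)
  12. (p /\ r)
  13. (q -> r)
  14. (p -> r)
  15. (p /\ s)
  16. (s /\ p)
  17. (r /\ r)
  18. (r \/ q)
  19. (s -> q)
  20. (q \/ q)
  21. ~(p -> r)
  22. ~(r /\ r)
  23. (~r \/ ~q)
  24. ((q \/ q) \/ q)
  25. ((p /\ q) /\ ~q)
  26. (~q \/ (r \/ q))
  27. (~p -> (s -> q))
  28. ((q -> r) \/ (q /\ p))
  29. ((s /\ p) \/ (p /\ r))
  30. ((s -> q) -> (p /\ s))
  31. ((r /\ r) /\ ~(r /\ r))
  32. (((s -> q) -> (p /\ s)) /\ s)
  33. ((~p -> (s -> q)) -> ~(p -> r))
  34. ~((~p -> (s -> q)) -> ~(p -> r))
  35. ((~q \/ (r \/ q)) -> ((q \/ q) \/ q))
  36. (((q -> r) \/ (q /\ p)) /\ (~r \/ ~q))
  37. ~(((q -> r) \/ (q /\ p)) /\ (~r \/ ~q))
  38. ~~(((q -> r) \/ (q /\ p)) /\ (~r \/ ~q))
  39. (~((~p -> (s -> q)) -> ~(p -> r)) \/ ~~s)
  40. (((p /\ q) /\ ~q) \/ ((s /\ p) \/ (p /\ r)))
  41. ((((s -> q) -> (p /\ s)) /\ s) -> ((~q \/ (r \/ q)) -> ((q \/ q) \/ q)))
  42. (((r /\ r) /\ ~(r /\ r)) /\ (((p /\ q) /\ ~q) \/ ((s /\ p) \/ (p /\ r))))
  43. ((~((~p -> (s -> q)) -> ~(p -> r)) \/ ~~s) /\ ~~(((q -> r) \/ (q /\ p)) /\ (~r \/ ~q)))
  44. ((((r /\ r) /\ ~(r /\ r)) /\ (((p /\ q) /\ ~q) \/ ((s /\ p) \/ (p /\ r)))) /\ ((((s -> q) -> (p /\ s)) /\ s) -> ((~q \/ (r \/ q)) -> ((q \/ q) \/ q))))
  45. (q /\ ((((r /\ r) /\ ~(r /\ r)) /\ (((p /\ q) /\ ~q) \/ ((s /\ p) \/ (p /\ r)))) /\ ((((s -> q) -> (p /\ s)) /\ s) -> ((~q \/ (r \/ q)) -> ((q \/ q) \/ q)))))
  46. (((~((~p -> (s -> q)) -> ~(p -> r)) \/ ~~s) /\ ~~(((q -> r) \/ (q /\ p)) /\ (~r \/ ~q))) /\ (q /\ ((((r /\ r) /\ ~(r /\ r)) /\ (((p /\ q) /\ ~q) \/ ((s /\ p) \/ (p /\ r)))) /\ ((((s -> q) -> (p /\ s)) /\ s) -> ((~q \/ (r \/ q)) -> ((q \/ q) \/ q))))))
Total distinct subformulas = 46

46


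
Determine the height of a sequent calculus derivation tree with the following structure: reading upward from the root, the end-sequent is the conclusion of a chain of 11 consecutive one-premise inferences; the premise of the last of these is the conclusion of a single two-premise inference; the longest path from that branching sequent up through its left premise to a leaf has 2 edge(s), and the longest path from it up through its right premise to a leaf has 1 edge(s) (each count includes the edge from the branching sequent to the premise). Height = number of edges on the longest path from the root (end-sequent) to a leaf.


Longest path through the left premise: 2 edges (measured from the branching sequent)
Longest path through the right premise: 1 edges
Height of the subtree rooted at the branching sequent: max(2, 1) = 2
The branching sequent sits 11 edges above the root (the chain of one-premise inferences), so height = 2 + 11 = 13

13


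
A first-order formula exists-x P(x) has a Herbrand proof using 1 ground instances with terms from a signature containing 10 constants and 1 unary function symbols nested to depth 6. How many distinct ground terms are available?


Herbrand terms by depth:
Depth 0: 10 constants
Depth 1: 10 new terms (running total: 20)
Depth 2: 10 new terms (running total: 30)
Depth 3: 10 new terms (running total: 40)
Depth 4: 10 new terms (running total: 50)
Depth 5: 10 new terms (running total: 60)
Depth 6: 10 new terms (running total: 70)
Total distinct ground terms = 70

70


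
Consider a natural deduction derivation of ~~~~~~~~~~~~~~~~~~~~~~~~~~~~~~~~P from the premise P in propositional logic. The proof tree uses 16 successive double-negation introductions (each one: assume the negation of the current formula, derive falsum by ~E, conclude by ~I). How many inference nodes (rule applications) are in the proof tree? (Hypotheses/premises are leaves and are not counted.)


Each double-negation introduction (from C infer ~~C) uses 2 inference nodes: one ~E (C and ~C give falsum) and one ~I (discharge ~C).
16 double negations = 16 * 2 = 32 inference nodes.

32


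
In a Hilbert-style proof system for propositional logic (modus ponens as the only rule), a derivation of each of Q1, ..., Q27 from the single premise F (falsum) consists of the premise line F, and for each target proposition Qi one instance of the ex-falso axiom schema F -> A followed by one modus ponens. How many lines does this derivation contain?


Ex falso, line by line:
- 1 premise line (F)
- 27 targets, each needing 1 axiom instance (F -> Qi) + 1 MP = 2 lines: 2 * 27 = 54
Total = 1 + 54 = 55 lines.

55


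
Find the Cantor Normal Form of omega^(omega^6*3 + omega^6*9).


omega^(omega^6*3 + omega^6*9):
Both terms of the exponent have the same exponent 6, so they merge: omega^6*3 + omega^6*9 = omega^6*(3+9) = omega^6*12.
omega raised to a CNF ordinal is a single CNF term: Result = omega^(omega^6*12)

omega^(omega^6*12)


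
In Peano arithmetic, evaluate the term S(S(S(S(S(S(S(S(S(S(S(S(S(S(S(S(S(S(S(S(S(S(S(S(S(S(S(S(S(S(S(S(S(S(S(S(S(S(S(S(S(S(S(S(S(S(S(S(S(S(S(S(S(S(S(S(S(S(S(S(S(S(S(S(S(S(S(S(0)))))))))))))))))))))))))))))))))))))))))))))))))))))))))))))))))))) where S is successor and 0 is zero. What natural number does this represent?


Counting successors applied to 0:
68 applications of S to 0 = 68

68


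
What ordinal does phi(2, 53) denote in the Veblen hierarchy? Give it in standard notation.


phi(2, 53):
phi(2, beta) = zeta_beta (the beta-th zeta number, fixed point of epsilon).
phi(2, 53) = zeta_53

zeta_53


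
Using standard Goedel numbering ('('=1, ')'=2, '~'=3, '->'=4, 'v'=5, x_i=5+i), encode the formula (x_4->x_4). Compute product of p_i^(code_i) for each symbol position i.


Formula: (x_4->x_4)
Symbol codes: [1, 9, 4, 9, 2]
Primes: [2, 3, 5, 7, 11]
p_1^1 = 2^1 = 2
p_2^9 = 3^9 = 19683
p_3^4 = 5^4 = 625
p_4^9 = 7^9 = 40353607
p_5^2 = 11^2 = 121
Product = 120134857045376250

120134857045376250


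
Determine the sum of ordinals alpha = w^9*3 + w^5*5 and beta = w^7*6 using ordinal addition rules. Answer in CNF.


Ordinal addition (w^9*3 + w^5*5) + w^7*6:
alpha's leading term has exponent 9 > beta's exponent 7, so it survives.
alpha's tail term has exponent 5 < beta's exponent 7, so it is absorbed by beta.
In ordinal addition, any term followed by a strictly larger-exponent term is absorbed.
Result = w^9*3 + w^7*6

w^9*3 + w^7*6


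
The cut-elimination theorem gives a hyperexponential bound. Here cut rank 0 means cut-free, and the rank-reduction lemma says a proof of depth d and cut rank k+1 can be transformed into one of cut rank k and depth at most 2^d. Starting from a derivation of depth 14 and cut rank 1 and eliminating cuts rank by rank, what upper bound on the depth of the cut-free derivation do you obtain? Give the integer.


Each rank reduction sends depth d to at most 2^d; cut rank r needs r reductions.
2_0(14) = 14
2_1(14) = 2^14 = 16384
Cut-free depth bound = 16384

16384


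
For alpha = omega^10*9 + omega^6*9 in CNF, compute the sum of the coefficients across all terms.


CNF: omega^10*9 + omega^6*9
Coefficients: 9 + 9 = 18

18


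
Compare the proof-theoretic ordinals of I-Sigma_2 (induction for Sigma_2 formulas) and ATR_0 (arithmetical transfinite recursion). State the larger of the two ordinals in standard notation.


Proof-theoretic ordinal of I-Sigma_2 (induction for Sigma_2 formulas): omega^(omega^omega)
Proof-theoretic ordinal of ATR_0 (arithmetical transfinite recursion): Gamma_0
Comparing: omega^(omega^omega) < Gamma_0.
The larger ordinal is Gamma_0 (from ATR_0 (arithmetical transfinite recursion)).

Gamma_0


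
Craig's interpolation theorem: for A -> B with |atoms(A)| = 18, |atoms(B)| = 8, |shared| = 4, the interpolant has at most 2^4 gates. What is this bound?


Shared atoms = 4
Craig interpolant size bound = 2^4
= 16

16


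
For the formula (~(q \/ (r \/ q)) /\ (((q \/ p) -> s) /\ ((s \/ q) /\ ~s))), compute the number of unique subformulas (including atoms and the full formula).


Formula: (~(q \/ (r \/ q)) /\ (((q \/ p) -> s) /\ ((s \/ q) /\ ~s)))
Subformulas found:
  1. q
  2. r
  3. s
  4. p
  5. ~s
  6. (r \/ q)
  7. (q \/ p)
  8. (s \/ q)
  9. (q \/ (r \/ q))
  10. ((q \/ p) -> s)
  11. ~(q \/ (r \/ q))
  12. ((s \/ q) /\ ~s)
  13. (((q \/ p) -> s) /\ ((s \/ q) /\ ~s))
  14. (~(q \/ (r \/ q)) /\ (((q \/ p) -> s) /\ ((s \/ q) /\ ~s)))
Total distinct subformulas = 14

14


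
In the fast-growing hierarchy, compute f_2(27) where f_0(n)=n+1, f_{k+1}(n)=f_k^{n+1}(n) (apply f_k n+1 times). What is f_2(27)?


f_2(27) = f_1^28(27)
f_1(m) = 2m + 1.
Iterating: f_1^k(n) = 2^k*(n+1) - 1.
f_2(27) = 2^28*(27+1) - 1 = 268435456*28 - 1 = 7516192767

7516192767


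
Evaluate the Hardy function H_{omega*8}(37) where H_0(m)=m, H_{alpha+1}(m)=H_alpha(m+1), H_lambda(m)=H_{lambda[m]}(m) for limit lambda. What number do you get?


H_{omega*8}(37):
For the Hardy hierarchy, H_{omega*k}(n) = 2^k * n.
2^8 = 256.
256 * 37 = 9472

9472


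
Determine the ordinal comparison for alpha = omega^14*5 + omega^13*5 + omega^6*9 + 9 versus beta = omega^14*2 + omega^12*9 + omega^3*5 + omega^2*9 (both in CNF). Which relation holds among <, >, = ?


Compare term by term from highest exponent:
alpha = omega^14*5 + omega^13*5 + omega^6*9 + 9
beta = omega^14*2 + omega^12*9 + omega^3*5 + omega^2*9
Term 1: alpha has omega^14*5, beta has omega^14*2
Term 2: alpha has omega^13*5, beta has omega^12*9
Term 3: alpha has omega^6*9, beta has omega^3*5
Term 4: alpha has omega^0*9, beta has omega^2*9
Result: alpha > beta

alpha > beta


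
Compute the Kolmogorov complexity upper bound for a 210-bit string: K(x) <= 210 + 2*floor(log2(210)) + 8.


floor(log2(210)) = 7
2 * 7 = 14
K(x) <= 210 + 14 + 8 = 232

232


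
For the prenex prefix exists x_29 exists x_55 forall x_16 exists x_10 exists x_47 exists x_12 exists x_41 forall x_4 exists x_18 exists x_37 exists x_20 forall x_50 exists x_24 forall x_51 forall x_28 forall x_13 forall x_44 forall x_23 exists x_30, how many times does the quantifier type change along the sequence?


Walk the prefix and count type changes:
  position 1: exists -> exists
  position 2: exists -> forall <-- alternation
  position 3: forall -> exists <-- alternation
  position 4: exists -> exists
  position 5: exists -> exists
  position 6: exists -> exists
  position 7: exists -> forall <-- alternation
  position 8: forall -> exists <-- alternation
  position 9: exists -> exists
  position 10: exists -> exists
  position 11: exists -> forall <-- alternation
  position 12: forall -> exists <-- alternation
  position 13: exists -> forall <-- alternation
  position 14: forall -> forall
  position 15: forall -> forall
  position 16: forall -> forall
  position 17: forall -> forall
  position 18: forall -> exists <-- alternation
Total alternations = 8

8


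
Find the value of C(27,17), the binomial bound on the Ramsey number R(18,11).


R(18,11) <= C(18+11-2, 18-1) = C(27, 17)
C(27, 17) = 27! / (17! * 10!)
= 8436285

8436285


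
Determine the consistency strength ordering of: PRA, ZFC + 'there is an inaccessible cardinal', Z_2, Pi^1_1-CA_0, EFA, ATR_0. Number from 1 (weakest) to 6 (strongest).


Ordering by consistency strength:
1. EFA
2. PRA
3. ATR_0
4. Pi^1_1-CA_0
5. Z_2
6. ZFC + 'there is an inaccessible cardinal'


PRA=2, ZFC + 'there is an inaccessible cardinal'=6, Z_2=5, Pi^1_1-CA_0=4, EFA=1, ATR_0=3


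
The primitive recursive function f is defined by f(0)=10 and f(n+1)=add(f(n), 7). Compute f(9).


f(0) = 10
f(1) = add(f(0), 7) = add(10, 7) = 17
f(2) = add(f(1), 7) = add(17, 7) = 24
f(3) = add(f(2), 7) = add(24, 7) = 31
f(4) = add(f(3), 7) = add(31, 7) = 38
f(5) = add(f(4), 7) = add(38, 7) = 45
f(6) = add(f(5), 7) = add(45, 7) = 52
f(7) = add(f(6), 7) = add(52, 7) = 59
f(8) = add(f(7), 7) = add(59, 7) = 66
f(9) = add(f(8), 7) = add(66, 7) = 73


73


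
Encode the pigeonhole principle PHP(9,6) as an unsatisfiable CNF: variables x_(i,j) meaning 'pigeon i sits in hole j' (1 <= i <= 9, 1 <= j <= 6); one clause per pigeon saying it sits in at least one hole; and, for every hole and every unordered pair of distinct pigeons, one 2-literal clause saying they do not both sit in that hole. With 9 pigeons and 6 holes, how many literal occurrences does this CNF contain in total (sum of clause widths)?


PHP(9,6): 9 pigeons, 6 holes, 9*6 = 54 variables.
- pigeon clauses: one per pigeon -> 9 clauses of width 6 -> 54 literals
- hole clauses: 6 holes * C(9,2) = 6 * 36 -> 216 clauses of width 2 -> 432 literals
Total literal occurrences = 54 + 432 = 486

486


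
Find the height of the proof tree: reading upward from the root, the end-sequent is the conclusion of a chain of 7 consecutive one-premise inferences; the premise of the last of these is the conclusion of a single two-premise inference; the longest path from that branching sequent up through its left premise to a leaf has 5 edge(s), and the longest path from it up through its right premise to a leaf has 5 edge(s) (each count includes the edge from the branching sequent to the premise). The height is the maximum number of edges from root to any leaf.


Longest path through the left premise: 5 edges (measured from the branching sequent)
Longest path through the right premise: 5 edges
Height of the subtree rooted at the branching sequent: max(5, 5) = 5
The branching sequent sits 7 edges above the root (the chain of one-premise inferences), so height = 5 + 7 = 12

12


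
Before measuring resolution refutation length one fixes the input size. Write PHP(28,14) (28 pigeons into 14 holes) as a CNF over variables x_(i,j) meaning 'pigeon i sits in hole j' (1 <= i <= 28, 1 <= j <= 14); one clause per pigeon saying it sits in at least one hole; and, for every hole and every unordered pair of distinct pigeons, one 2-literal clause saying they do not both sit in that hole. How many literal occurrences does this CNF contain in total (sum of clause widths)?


PHP(28,14): 28 pigeons, 14 holes, 28*14 = 392 variables.
- pigeon clauses: one per pigeon -> 28 clauses of width 14 -> 392 literals
- hole clauses: 14 holes * C(28,2) = 14 * 378 -> 5292 clauses of width 2 -> 10584 literals
Total literal occurrences = 392 + 10584 = 10976

10976


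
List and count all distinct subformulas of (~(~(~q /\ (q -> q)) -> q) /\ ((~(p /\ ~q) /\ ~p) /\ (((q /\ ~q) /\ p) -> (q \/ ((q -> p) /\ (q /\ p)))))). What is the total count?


Formula: (~(~(~q /\ (q -> q)) -> q) /\ ((~(p /\ ~q) /\ ~p) /\ (((q /\ ~q) /\ p) -> (q \/ ((q -> p) /\ (q /\ p))))))
Subformulas found:
  1. q
  2. p
  3. ~p
  4. ~q
  5. (q /\ p)
  6. (q -> p)
  7. (q -> q)
  8. (p /\ ~q)
  9. (q /\ ~q)
  10. ~(p /\ ~q)
  11. (~q /\ (q -> q))
  12. ((q /\ ~q) /\ p)
  13. ~(~q /\ (q -> q))
  14. (~(p /\ ~q) /\ ~p)
  15. ((q -> p) /\ (q /\ p))
  16. (~(~q /\ (q -> q)) -> q)
  17. ~(~(~q /\ (q -> q)) -> q)
  18. (q \/ ((q -> p) /\ (q /\ p)))
  19. (((q /\ ~q) /\ p) -> (q \/ ((q -> p) /\ (q /\ p))))
  20. ((~(p /\ ~q) /\ ~p) /\ (((q /\ ~q) /\ p) -> (q \/ ((q -> p) /\ (q /\ p)))))
  21. (~(~(~q /\ (q -> q)) -> q) /\ ((~(p /\ ~q) /\ ~p) /\ (((q /\ ~q) /\ p) -> (q \/ ((q -> p) /\ (q /\ p))))))
Total distinct subformulas = 21

21


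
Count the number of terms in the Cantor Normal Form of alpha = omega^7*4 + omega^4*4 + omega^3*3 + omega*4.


CNF: omega^7*4 + omega^4*4 + omega^3*3 + omega*4
Count the summands separated by '+':
  term 1: omega^7*4
  term 2: omega^4*4
  term 3: omega^3*3
  term 4: omega*4
Total terms = 4

4


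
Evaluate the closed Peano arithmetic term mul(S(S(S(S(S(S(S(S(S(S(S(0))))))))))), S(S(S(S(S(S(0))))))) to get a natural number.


mul(S^11(0), S^6(0)):
S^11(0) = 11
S^6(0) = 6
11 * 6 = 66

66


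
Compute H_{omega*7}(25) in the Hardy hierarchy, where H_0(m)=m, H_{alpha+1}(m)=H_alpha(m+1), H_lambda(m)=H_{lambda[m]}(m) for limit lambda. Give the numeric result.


H_{omega*7}(25):
For the Hardy hierarchy, H_{omega*k}(n) = 2^k * n.
2^7 = 128.
128 * 25 = 3200

3200


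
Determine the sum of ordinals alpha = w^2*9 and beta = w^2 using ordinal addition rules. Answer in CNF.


Ordinal addition w^2*9 + w^2:
Both terms have the same exponent 2.
w^e*c + w^e*d = w^e*(c+d).
Result = w^2*(9+1) = w^2*10

w^2*10


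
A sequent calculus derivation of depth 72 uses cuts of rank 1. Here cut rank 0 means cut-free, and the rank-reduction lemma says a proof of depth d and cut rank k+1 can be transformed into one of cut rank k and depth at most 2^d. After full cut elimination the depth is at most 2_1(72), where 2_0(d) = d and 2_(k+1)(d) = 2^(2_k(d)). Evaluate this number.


Each rank reduction sends depth d to at most 2^d; cut rank r needs r reductions.
2_0(72) = 72
2_1(72) = 2^72 = 4722366482869645213696
Cut-free depth bound = 4722366482869645213696

4722366482869645213696


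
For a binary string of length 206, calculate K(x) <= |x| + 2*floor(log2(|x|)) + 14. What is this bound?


floor(log2(206)) = 7
2 * 7 = 14
K(x) <= 206 + 14 + 14 = 234

234


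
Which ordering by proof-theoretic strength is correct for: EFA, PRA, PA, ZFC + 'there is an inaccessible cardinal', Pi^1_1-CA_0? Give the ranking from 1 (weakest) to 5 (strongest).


Ordering by consistency strength:
1. EFA
2. PRA
3. PA
4. Pi^1_1-CA_0
5. ZFC + 'there is an inaccessible cardinal'


EFA=1, PRA=2, PA=3, ZFC + 'there is an inaccessible cardinal'=5, Pi^1_1-CA_0=4


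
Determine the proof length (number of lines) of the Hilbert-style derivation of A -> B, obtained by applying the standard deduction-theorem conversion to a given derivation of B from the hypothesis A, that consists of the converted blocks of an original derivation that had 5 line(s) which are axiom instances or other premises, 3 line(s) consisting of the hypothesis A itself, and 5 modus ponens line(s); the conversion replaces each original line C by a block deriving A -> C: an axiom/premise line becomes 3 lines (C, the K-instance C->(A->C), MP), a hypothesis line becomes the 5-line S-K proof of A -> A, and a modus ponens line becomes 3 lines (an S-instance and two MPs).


Deduction-theorem conversion, block by block:
- 5 axiom/premise lines -> 3 lines each = 15
- 3 hypothesis lines -> 5 lines each (identity proof A->A) = 15
- 5 MP lines -> 3 lines each (S-instance, MP, MP) = 15
Total = 15 + 15 + 15 = 45 lines.

45


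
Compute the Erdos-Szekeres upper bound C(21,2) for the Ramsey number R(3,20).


R(3,20) <= C(3+20-2, 3-1) = C(21, 2)
C(21, 2) = 21! / (2! * 19!)
= 210

210


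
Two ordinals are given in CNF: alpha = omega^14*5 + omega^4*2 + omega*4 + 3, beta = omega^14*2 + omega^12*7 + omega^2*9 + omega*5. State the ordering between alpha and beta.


Compare term by term from highest exponent:
alpha = omega^14*5 + omega^4*2 + omega*4 + 3
beta = omega^14*2 + omega^12*7 + omega^2*9 + omega*5
Term 1: alpha has omega^14*5, beta has omega^14*2
Term 2: alpha has omega^4*2, beta has omega^12*7
Term 3: alpha has omega^1*4, beta has omega^2*9
Term 4: alpha has omega^0*3, beta has omega^1*5
Result: alpha > beta

alpha > beta


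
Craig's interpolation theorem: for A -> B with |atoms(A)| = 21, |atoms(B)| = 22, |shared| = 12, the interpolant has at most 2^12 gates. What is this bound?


Shared atoms = 12
Craig interpolant size bound = 2^12
= 4096

4096


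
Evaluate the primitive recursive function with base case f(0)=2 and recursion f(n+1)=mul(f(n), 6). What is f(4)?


f(0) = 2
f(1) = mul(f(0), 6) = mul(2, 6) = 12
f(2) = mul(f(1), 6) = mul(12, 6) = 72
f(3) = mul(f(2), 6) = mul(72, 6) = 432
f(4) = mul(f(3), 6) = mul(432, 6) = 2592


2592


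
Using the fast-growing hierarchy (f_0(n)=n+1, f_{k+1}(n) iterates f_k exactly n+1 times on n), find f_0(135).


f_0(135) = 135 + 1 = 136

136


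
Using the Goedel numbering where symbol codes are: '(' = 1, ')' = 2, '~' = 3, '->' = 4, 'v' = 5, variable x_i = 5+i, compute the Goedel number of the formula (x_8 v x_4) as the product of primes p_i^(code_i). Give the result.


Formula: (x_8 v x_4)
Symbol codes: [1, 13, 5, 9, 2]
Primes: [2, 3, 5, 7, 11]
p_1^1 = 2^1 = 2
p_2^13 = 3^13 = 1594323
p_3^5 = 5^5 = 3125
p_4^9 = 7^9 = 40353607
p_5^2 = 11^2 = 121
Product = 48654617103377381250

48654617103377381250


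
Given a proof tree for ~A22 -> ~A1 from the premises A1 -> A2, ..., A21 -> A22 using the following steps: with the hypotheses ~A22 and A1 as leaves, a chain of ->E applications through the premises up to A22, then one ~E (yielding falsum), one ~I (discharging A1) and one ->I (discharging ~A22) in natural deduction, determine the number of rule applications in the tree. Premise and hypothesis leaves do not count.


From hypothesis A1, 21 ->E steps along the 21 premises yield A22.
~E with hypothesis ~A22 gives falsum (1 node); ~I discharging A1 gives ~A1 (1 node); ->I discharging ~A22 gives the goal (1 node).
Total = 21 + 3 = 24 inference nodes.

24


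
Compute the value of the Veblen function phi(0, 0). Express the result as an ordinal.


phi(0, 0):
phi(0, beta) = omega^beta by definition.
phi(0, 0) = omega^0

1


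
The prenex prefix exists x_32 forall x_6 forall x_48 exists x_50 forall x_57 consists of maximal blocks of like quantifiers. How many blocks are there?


Alternations = 3.
Blocks = alternations + 1 = 4

4


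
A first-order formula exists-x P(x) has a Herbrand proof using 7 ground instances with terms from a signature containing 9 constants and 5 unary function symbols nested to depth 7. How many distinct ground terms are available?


Herbrand terms by depth:
Depth 0: 9 constants
Depth 1: 45 new terms (running total: 54)
Depth 2: 225 new terms (running total: 279)
Depth 3: 1125 new terms (running total: 1404)
Depth 4: 5625 new terms (running total: 7029)
Depth 5: 28125 new terms (running total: 35154)
Depth 6: 140625 new terms (running total: 175779)
Depth 7: 703125 new terms (running total: 878904)
Total distinct ground terms = 878904

878904


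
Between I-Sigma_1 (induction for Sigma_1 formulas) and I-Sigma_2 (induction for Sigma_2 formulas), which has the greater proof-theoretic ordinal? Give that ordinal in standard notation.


Proof-theoretic ordinal of I-Sigma_1 (induction for Sigma_1 formulas): omega^omega
Proof-theoretic ordinal of I-Sigma_2 (induction for Sigma_2 formulas): omega^(omega^omega)
Comparing: omega^omega < omega^(omega^omega).
The larger ordinal is omega^(omega^omega) (from I-Sigma_2 (induction for Sigma_2 formulas)).

omega^(omega^omega)
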